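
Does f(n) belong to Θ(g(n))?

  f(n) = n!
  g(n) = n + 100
False

f(n) = n! is O(n!), and g(n) = n + 100 is O(n).
Since they have different growth rates, f(n) = Θ(g(n)) is false.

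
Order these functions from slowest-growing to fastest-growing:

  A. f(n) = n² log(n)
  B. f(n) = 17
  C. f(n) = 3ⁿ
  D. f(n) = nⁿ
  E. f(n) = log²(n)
B < E < A < C < D

Comparing growth rates:
B = 17 is O(1)
E = log²(n) is O(log² n)
A = n² log(n) is O(n² log n)
C = 3ⁿ is O(3ⁿ)
D = nⁿ is O(nⁿ)

Therefore, the order from slowest to fastest is: B < E < A < C < D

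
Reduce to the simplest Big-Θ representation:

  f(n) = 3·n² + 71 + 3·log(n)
Θ(n²)

Order the terms by growth rate: 71 ≺ 3·log(n) ≺ 3·n².
The fastest-growing term 3·n² dominates as n → ∞; dropping its constant factor gives Θ(n²).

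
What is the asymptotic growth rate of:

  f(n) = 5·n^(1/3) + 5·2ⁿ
Θ(2ⁿ)

Order the terms by growth rate: 5·n^(1/3) ≺ 5·2ⁿ.
The fastest-growing term 5·2ⁿ dominates as n → ∞; dropping its constant factor gives Θ(2ⁿ).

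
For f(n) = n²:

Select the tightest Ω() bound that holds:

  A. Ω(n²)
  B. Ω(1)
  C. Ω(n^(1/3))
A

f(n) = n² is Ω(n²).
All listed options are valid Big-Ω bounds (lower bounds),
but Ω(n²) is the tightest (largest valid bound).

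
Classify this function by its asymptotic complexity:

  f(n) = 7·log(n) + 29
O(log n)

The dominant term in 7·log(n) + 29 is 7·log(n), which is Θ(log n).
Lower-order terms (29) are asymptotically negligible.
Constants are absorbed, so the tightest bound is O(log n).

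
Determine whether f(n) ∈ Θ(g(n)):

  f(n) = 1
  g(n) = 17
True

f(n) = 1 and g(n) = 17 are both O(1).
Since they have the same asymptotic growth rate, f(n) = Θ(g(n)) is true.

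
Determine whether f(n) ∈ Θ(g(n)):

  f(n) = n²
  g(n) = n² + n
True

f(n) = n² and g(n) = n² + n are both O(n²).
Since they have the same asymptotic growth rate, f(n) = Θ(g(n)) is true.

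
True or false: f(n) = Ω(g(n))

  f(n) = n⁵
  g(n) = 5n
True

f(n) = n⁵ is O(n⁵), and g(n) = 5n is O(n).
Since O(n⁵) grows at least as fast as O(n), f(n) = Ω(g(n)) is true.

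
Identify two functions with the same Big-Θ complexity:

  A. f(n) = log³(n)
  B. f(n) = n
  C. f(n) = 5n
B and C

Examining each function:
  A. log³(n) is O(log³ n)
  B. n is O(n)
  C. 5n is O(n)

Functions B and C both have the same complexity class.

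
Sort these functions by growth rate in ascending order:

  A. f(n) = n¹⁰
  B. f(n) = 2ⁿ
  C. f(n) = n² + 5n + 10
C < A < B

Comparing growth rates:
C = n² + 5n + 10 is O(n²)
A = n¹⁰ is O(n¹⁰)
B = 2ⁿ is O(2ⁿ)

Therefore, the order from slowest to fastest is: C < A < B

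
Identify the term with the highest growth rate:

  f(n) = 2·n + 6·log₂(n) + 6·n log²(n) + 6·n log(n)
6·n log²(n)

Looking at each term:
  - 2·n is O(n)
  - 6·log₂(n) is O(log n)
  - 6·n log²(n) is O(n log² n)
  - 6·n log(n) is O(n log n)

The term 6·n log²(n) (O(n log² n)) grows fastest and dominates all others.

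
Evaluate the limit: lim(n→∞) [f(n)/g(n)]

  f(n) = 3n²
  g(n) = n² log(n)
0

Since 3n² (O(n²)) grows slower than n² log(n) (O(n² log n)),
the ratio f(n)/g(n) → 0 as n → ∞.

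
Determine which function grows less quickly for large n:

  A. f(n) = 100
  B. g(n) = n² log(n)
A

f(n) = 100 is O(1), while g(n) = n² log(n) is O(n² log n).
Since O(1) grows slower than O(n² log n), f(n) is dominated.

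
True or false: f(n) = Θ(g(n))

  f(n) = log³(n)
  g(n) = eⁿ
False

f(n) = log³(n) is O(log³ n), and g(n) = eⁿ is O(eⁿ).
Since they have different growth rates, f(n) = Θ(g(n)) is false.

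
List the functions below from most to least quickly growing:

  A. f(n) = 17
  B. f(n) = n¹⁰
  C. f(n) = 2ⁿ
C > B > A

Comparing growth rates:
C = 2ⁿ is O(2ⁿ)
B = n¹⁰ is O(n¹⁰)
A = 17 is O(1)

Therefore, the order from fastest to slowest is: C > B > A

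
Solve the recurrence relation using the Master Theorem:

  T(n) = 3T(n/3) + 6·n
Θ(n log n)

Master Theorem: a = 3, b = 3, f(n) = 6·n.
Compute the critical exponent d = log₃(3) = 1.
Compare f(n) = Θ(n) against n^d:
  k = 1 = d, so f(n) = Θ(n^d) — Case 2.
  Work is balanced across levels: T(n) = Θ(n^d log n) = Θ(n log n).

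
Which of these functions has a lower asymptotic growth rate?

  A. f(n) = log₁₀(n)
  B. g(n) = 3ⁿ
A

f(n) = log₁₀(n) is O(log n), while g(n) = 3ⁿ is O(3ⁿ).
Since O(log n) grows slower than O(3ⁿ), f(n) is dominated.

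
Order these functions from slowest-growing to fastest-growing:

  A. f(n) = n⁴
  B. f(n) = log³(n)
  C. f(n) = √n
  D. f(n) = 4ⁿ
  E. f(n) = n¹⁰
B < C < A < E < D

Comparing growth rates:
B = log³(n) is O(log³ n)
C = √n is O(√n)
A = n⁴ is O(n⁴)
E = n¹⁰ is O(n¹⁰)
D = 4ⁿ is O(4ⁿ)

Therefore, the order from slowest to fastest is: B < C < A < E < D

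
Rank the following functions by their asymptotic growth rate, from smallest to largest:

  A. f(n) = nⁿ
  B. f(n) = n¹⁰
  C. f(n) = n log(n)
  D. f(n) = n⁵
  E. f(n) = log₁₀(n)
E < C < D < B < A

Comparing growth rates:
E = log₁₀(n) is O(log n)
C = n log(n) is O(n log n)
D = n⁵ is O(n⁵)
B = n¹⁰ is O(n¹⁰)
A = nⁿ is O(nⁿ)

Therefore, the order from slowest to fastest is: E < C < D < B < A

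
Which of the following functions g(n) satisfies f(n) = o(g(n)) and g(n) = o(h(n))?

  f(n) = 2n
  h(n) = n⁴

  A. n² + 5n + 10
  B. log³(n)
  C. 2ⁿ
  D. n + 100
A

We need g(n) with 2n = o(g(n)) and g(n) = o(n⁴), i.e. O(n) ≺ g ≺ O(n⁴).
Check each option:
  A. n² + 5n + 10 — O(n²) is strictly between O(n) and O(n⁴) ✓
  B. log³(n) — O(log³ n) does not grow strictly faster than f(n)
  C. 2ⁿ — O(2ⁿ) does not grow strictly slower than h(n)
  D. n + 100 — O(n) does not grow strictly faster than f(n)

Only option A (n² + 5n + 10) lies strictly between.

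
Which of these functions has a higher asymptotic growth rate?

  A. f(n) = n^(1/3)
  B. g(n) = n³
B

f(n) = n^(1/3) is O(n^(1/3)), while g(n) = n³ is O(n³).
Since O(n³) grows faster than O(n^(1/3)), g(n) dominates.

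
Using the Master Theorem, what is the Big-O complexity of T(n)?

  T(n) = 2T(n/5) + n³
Θ(n³)

Master Theorem: a = 2, b = 5, f(n) = n³.
Compute the critical exponent d = log₅(2) = 0.431.
Compare f(n) = Θ(n³) against n^d:
  k = 3 > d = 0.431, so f(n) = Ω(n^(d+ε)) — Case 3.
  Regularity: a·(n/b)^3/n^3 = a/b^3 = 2/125 < 1 ✓.
  The top-level work dominates: T(n) = Θ(f(n)) = Θ(n³).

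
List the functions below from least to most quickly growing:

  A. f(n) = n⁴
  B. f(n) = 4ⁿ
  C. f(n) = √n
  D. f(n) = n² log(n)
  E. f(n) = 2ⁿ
C < D < A < E < B

Comparing growth rates:
C = √n is O(√n)
D = n² log(n) is O(n² log n)
A = n⁴ is O(n⁴)
E = 2ⁿ is O(2ⁿ)
B = 4ⁿ is O(4ⁿ)

Therefore, the order from slowest to fastest is: C < D < A < E < B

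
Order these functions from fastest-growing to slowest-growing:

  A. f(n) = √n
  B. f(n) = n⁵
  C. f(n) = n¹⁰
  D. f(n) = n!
D > C > B > A

Comparing growth rates:
D = n! is O(n!)
C = n¹⁰ is O(n¹⁰)
B = n⁵ is O(n⁵)
A = √n is O(√n)

Therefore, the order from fastest to slowest is: D > C > B > A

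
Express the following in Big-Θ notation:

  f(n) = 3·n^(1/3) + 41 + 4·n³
Θ(n³)

Order the terms by growth rate: 41 ≺ 3·n^(1/3) ≺ 4·n³.
The fastest-growing term 4·n³ dominates as n → ∞; dropping its constant factor gives Θ(n³).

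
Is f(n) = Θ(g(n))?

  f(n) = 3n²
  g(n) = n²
True

f(n) = 3n² and g(n) = n² are both O(n²).
Since they have the same asymptotic growth rate, f(n) = Θ(g(n)) is true.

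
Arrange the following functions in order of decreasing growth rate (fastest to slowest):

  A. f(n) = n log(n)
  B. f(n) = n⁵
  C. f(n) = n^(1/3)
B > A > C

Comparing growth rates:
B = n⁵ is O(n⁵)
A = n log(n) is O(n log n)
C = n^(1/3) is O(n^(1/3))

Therefore, the order from fastest to slowest is: B > A > C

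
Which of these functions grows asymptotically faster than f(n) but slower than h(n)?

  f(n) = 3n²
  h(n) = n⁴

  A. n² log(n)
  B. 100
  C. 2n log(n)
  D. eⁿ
A

We need g(n) with 3n² = o(g(n)) and g(n) = o(n⁴), i.e. O(n²) ≺ g ≺ O(n⁴).
Check each option:
  A. n² log(n) — O(n² log n) is strictly between O(n²) and O(n⁴) ✓
  B. 100 — O(1) does not grow strictly faster than f(n)
  C. 2n log(n) — O(n log n) does not grow strictly faster than f(n)
  D. eⁿ — O(eⁿ) does not grow strictly slower than h(n)

Only option A (n² log(n)) lies strictly between.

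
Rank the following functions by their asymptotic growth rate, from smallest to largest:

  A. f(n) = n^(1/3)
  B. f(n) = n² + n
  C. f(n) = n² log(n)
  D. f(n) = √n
A < D < B < C

Comparing growth rates:
A = n^(1/3) is O(n^(1/3))
D = √n is O(√n)
B = n² + n is O(n²)
C = n² log(n) is O(n² log n)

Therefore, the order from slowest to fastest is: A < D < B < C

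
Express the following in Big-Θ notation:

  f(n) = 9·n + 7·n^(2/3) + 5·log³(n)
Θ(n)

Order the terms by growth rate: 5·log³(n) ≺ 7·n^(2/3) ≺ 9·n.
The fastest-growing term 9·n dominates as n → ∞; dropping its constant factor gives Θ(n).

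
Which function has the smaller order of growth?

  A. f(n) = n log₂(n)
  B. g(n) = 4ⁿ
A

f(n) = n log₂(n) is O(n log n), while g(n) = 4ⁿ is O(4ⁿ).
Since O(n log n) grows slower than O(4ⁿ), f(n) is dominated.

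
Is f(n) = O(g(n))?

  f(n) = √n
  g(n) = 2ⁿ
True

f(n) = √n is O(√n), and g(n) = 2ⁿ is O(2ⁿ).
Since O(√n) ⊆ O(2ⁿ) (f grows no faster than g), f(n) = O(g(n)) is true.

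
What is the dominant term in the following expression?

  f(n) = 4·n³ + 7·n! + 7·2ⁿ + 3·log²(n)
7·n!

Looking at each term:
  - 4·n³ is O(n³)
  - 7·n! is O(n!)
  - 7·2ⁿ is O(2ⁿ)
  - 3·log²(n) is O(log² n)

The term 7·n! (O(n!)) grows fastest and dominates all others.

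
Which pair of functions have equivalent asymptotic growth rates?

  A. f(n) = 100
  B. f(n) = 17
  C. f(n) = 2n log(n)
A and B

Examining each function:
  A. 100 is O(1)
  B. 17 is O(1)
  C. 2n log(n) is O(n log n)

Functions A and B both have the same complexity class.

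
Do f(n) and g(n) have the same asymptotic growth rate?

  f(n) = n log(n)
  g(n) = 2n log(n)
True

f(n) = n log(n) and g(n) = 2n log(n) are both O(n log n).
Since they have the same asymptotic growth rate, f(n) = Θ(g(n)) is true.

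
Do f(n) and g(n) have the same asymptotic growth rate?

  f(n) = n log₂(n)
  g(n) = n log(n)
True

f(n) = n log₂(n) and g(n) = n log(n) are both O(n log n).
Since they have the same asymptotic growth rate, f(n) = Θ(g(n)) is true.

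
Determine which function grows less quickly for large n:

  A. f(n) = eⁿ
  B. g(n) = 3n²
B

f(n) = eⁿ is O(eⁿ), while g(n) = 3n² is O(n²).
Since O(n²) grows slower than O(eⁿ), g(n) is dominated.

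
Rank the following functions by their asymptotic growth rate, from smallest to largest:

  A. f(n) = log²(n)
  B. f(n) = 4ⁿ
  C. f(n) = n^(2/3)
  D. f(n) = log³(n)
A < D < C < B

Comparing growth rates:
A = log²(n) is O(log² n)
D = log³(n) is O(log³ n)
C = n^(2/3) is O(n^(2/3))
B = 4ⁿ is O(4ⁿ)

Therefore, the order from slowest to fastest is: A < D < C < B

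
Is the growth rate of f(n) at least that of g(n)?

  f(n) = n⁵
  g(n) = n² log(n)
True

f(n) = n⁵ is O(n⁵), and g(n) = n² log(n) is O(n² log n).
Since O(n⁵) grows at least as fast as O(n² log n), f(n) = Ω(g(n)) is true.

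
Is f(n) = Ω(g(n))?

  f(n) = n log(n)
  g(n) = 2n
True

f(n) = n log(n) is O(n log n), and g(n) = 2n is O(n).
Since O(n log n) grows at least as fast as O(n), f(n) = Ω(g(n)) is true.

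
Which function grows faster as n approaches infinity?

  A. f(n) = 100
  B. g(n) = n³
B

f(n) = 100 is O(1), while g(n) = n³ is O(n³).
Since O(n³) grows faster than O(1), g(n) dominates.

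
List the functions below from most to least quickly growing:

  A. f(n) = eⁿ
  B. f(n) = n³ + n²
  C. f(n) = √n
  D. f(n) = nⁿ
D > A > B > C

Comparing growth rates:
D = nⁿ is O(nⁿ)
A = eⁿ is O(eⁿ)
B = n³ + n² is O(n³)
C = √n is O(√n)

Therefore, the order from fastest to slowest is: D > A > B > C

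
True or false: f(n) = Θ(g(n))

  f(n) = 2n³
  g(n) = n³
True

f(n) = 2n³ and g(n) = n³ are both O(n³).
Since they have the same asymptotic growth rate, f(n) = Θ(g(n)) is true.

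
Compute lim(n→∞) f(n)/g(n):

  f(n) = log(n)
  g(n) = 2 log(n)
1/2

Since log(n) and 2 log(n) have the same growth rate (O(log n)),
the ratio converges to a constant: 1/2.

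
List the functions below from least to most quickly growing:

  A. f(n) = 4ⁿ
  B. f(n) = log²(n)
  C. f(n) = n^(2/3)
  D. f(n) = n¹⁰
B < C < D < A

Comparing growth rates:
B = log²(n) is O(log² n)
C = n^(2/3) is O(n^(2/3))
D = n¹⁰ is O(n¹⁰)
A = 4ⁿ is O(4ⁿ)

Therefore, the order from slowest to fastest is: B < C < D < A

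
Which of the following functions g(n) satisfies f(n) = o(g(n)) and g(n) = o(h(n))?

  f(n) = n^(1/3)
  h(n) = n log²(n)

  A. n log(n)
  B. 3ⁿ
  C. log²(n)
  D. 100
A

We need g(n) with n^(1/3) = o(g(n)) and g(n) = o(n log²(n)), i.e. O(n^(1/3)) ≺ g ≺ O(n log² n).
Check each option:
  A. n log(n) — O(n log n) is strictly between O(n^(1/3)) and O(n log² n) ✓
  B. 3ⁿ — O(3ⁿ) does not grow strictly slower than h(n)
  C. log²(n) — O(log² n) does not grow strictly faster than f(n)
  D. 100 — O(1) does not grow strictly faster than f(n)

Only option A (n log(n)) lies strictly between.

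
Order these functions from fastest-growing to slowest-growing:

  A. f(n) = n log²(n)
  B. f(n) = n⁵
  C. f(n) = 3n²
B > C > A

Comparing growth rates:
B = n⁵ is O(n⁵)
C = 3n² is O(n²)
A = n log²(n) is O(n log² n)

Therefore, the order from fastest to slowest is: B > C > A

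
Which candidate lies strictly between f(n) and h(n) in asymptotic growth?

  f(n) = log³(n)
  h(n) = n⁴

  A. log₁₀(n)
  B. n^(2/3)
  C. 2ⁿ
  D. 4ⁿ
B

We need g(n) with log³(n) = o(g(n)) and g(n) = o(n⁴), i.e. O(log³ n) ≺ g ≺ O(n⁴).
Check each option:
  A. log₁₀(n) — O(log n) does not grow strictly faster than f(n)
  B. n^(2/3) — O(n^(2/3)) is strictly between O(log³ n) and O(n⁴) ✓
  C. 2ⁿ — O(2ⁿ) does not grow strictly slower than h(n)
  D. 4ⁿ — O(4ⁿ) does not grow strictly slower than h(n)

Only option B (n^(2/3)) lies strictly between.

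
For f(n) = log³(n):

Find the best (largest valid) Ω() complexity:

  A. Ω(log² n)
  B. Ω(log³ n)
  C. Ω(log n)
B

f(n) = log³(n) is Ω(log³ n).
All listed options are valid Big-Ω bounds (lower bounds),
but Ω(log³ n) is the tightest (largest valid bound).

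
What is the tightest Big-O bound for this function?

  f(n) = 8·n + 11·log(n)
O(n)

The dominant term in 8·n + 11·log(n) is 8·n, which is Θ(n).
Lower-order terms (11·log(n)) are asymptotically negligible.
Constants are absorbed, so the tightest bound is O(n).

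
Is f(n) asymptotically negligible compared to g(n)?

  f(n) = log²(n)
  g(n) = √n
True

f(n) = log²(n) is O(log² n), and g(n) = √n is O(√n).
Since O(log² n) grows strictly slower than O(√n), f(n) = o(g(n)) is true.
This means lim(n→∞) f(n)/g(n) = 0.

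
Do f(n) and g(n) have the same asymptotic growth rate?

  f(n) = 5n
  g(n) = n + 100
True

f(n) = 5n and g(n) = n + 100 are both O(n).
Since they have the same asymptotic growth rate, f(n) = Θ(g(n)) is true.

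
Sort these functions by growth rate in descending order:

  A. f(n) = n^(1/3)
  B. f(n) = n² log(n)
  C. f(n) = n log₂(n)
B > C > A

Comparing growth rates:
B = n² log(n) is O(n² log n)
C = n log₂(n) is O(n log n)
A = n^(1/3) is O(n^(1/3))

Therefore, the order from fastest to slowest is: B > C > A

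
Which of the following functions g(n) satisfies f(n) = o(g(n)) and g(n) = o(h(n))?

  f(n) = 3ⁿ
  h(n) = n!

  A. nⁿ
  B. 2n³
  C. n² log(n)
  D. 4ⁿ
D

We need g(n) with 3ⁿ = o(g(n)) and g(n) = o(n!), i.e. O(3ⁿ) ≺ g ≺ O(n!).
Check each option:
  A. nⁿ — O(nⁿ) does not grow strictly slower than h(n)
  B. 2n³ — O(n³) does not grow strictly faster than f(n)
  C. n² log(n) — O(n² log n) does not grow strictly faster than f(n)
  D. 4ⁿ — O(4ⁿ) is strictly between O(3ⁿ) and O(n!) ✓

Only option D (4ⁿ) lies strictly between.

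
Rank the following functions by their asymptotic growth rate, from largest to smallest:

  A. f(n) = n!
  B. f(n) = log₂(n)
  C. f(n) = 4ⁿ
A > C > B

Comparing growth rates:
A = n! is O(n!)
C = 4ⁿ is O(4ⁿ)
B = log₂(n) is O(log n)

Therefore, the order from fastest to slowest is: A > C > B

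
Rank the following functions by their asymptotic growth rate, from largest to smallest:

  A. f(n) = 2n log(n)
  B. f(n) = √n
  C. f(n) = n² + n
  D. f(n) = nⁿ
D > C > A > B

Comparing growth rates:
D = nⁿ is O(nⁿ)
C = n² + n is O(n²)
A = 2n log(n) is O(n log n)
B = √n is O(√n)

Therefore, the order from fastest to slowest is: D > C > A > B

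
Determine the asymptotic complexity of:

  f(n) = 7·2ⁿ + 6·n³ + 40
O(2ⁿ)

The dominant term in 7·2ⁿ + 6·n³ + 40 is 7·2ⁿ, which is Θ(2ⁿ).
Lower-order terms (6·n³, 40) are asymptotically negligible.
Constants are absorbed, so the tightest bound is O(2ⁿ).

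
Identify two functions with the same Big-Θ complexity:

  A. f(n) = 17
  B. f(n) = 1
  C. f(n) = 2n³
A and B

Examining each function:
  A. 17 is O(1)
  B. 1 is O(1)
  C. 2n³ is O(n³)

Functions A and B both have the same complexity class.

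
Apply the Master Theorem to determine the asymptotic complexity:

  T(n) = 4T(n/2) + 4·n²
Θ(n² log n)

Master Theorem: a = 4, b = 2, f(n) = 4·n².
Compute the critical exponent d = log₂(4) = 2.
Compare f(n) = Θ(n²) against n^d:
  k = 2 = d, so f(n) = Θ(n^d) — Case 2.
  Work is balanced across levels: T(n) = Θ(n^d log n) = Θ(n² log n).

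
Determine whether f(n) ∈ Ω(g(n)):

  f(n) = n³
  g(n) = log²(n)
True

f(n) = n³ is O(n³), and g(n) = log²(n) is O(log² n).
Since O(n³) grows at least as fast as O(log² n), f(n) = Ω(g(n)) is true.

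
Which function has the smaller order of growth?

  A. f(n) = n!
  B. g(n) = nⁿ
A

f(n) = n! is O(n!), while g(n) = nⁿ is O(nⁿ).
Since O(n!) grows slower than O(nⁿ), f(n) is dominated.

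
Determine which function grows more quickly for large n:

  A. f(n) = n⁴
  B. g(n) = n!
B

f(n) = n⁴ is O(n⁴), while g(n) = n! is O(n!).
Since O(n!) grows faster than O(n⁴), g(n) dominates.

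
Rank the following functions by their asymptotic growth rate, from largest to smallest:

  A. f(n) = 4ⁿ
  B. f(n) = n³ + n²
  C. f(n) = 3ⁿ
A > C > B

Comparing growth rates:
A = 4ⁿ is O(4ⁿ)
C = 3ⁿ is O(3ⁿ)
B = n³ + n² is O(n³)

Therefore, the order from fastest to slowest is: A > C > B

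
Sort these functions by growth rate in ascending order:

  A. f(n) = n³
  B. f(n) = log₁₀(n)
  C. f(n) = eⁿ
B < A < C

Comparing growth rates:
B = log₁₀(n) is O(log n)
A = n³ is O(n³)
C = eⁿ is O(eⁿ)

Therefore, the order from slowest to fastest is: B < A < C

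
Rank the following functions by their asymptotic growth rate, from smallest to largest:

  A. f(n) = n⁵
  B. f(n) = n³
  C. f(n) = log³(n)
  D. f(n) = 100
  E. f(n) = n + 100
D < C < E < B < A

Comparing growth rates:
D = 100 is O(1)
C = log³(n) is O(log³ n)
E = n + 100 is O(n)
B = n³ is O(n³)
A = n⁵ is O(n⁵)

Therefore, the order from slowest to fastest is: D < C < E < B < A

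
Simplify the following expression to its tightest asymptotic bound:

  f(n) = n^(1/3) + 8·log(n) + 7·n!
Θ(n!)

Order the terms by growth rate: 8·log(n) ≺ n^(1/3) ≺ 7·n!.
The fastest-growing term 7·n! dominates as n → ∞; dropping its constant factor gives Θ(n!).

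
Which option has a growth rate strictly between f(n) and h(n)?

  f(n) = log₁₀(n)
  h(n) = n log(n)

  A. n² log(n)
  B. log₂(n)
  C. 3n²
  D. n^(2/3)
D

We need g(n) with log₁₀(n) = o(g(n)) and g(n) = o(n log(n)), i.e. O(log n) ≺ g ≺ O(n log n).
Check each option:
  A. n² log(n) — O(n² log n) does not grow strictly slower than h(n)
  B. log₂(n) — O(log n) does not grow strictly faster than f(n)
  C. 3n² — O(n²) does not grow strictly slower than h(n)
  D. n^(2/3) — O(n^(2/3)) is strictly between O(log n) and O(n log n) ✓

Only option D (n^(2/3)) lies strictly between.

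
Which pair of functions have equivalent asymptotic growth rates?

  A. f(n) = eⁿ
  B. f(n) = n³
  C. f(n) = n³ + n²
B and C

Examining each function:
  A. eⁿ is O(eⁿ)
  B. n³ is O(n³)
  C. n³ + n² is O(n³)

Functions B and C both have the same complexity class.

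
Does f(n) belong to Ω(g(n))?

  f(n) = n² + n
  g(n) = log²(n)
True

f(n) = n² + n is O(n²), and g(n) = log²(n) is O(log² n).
Since O(n²) grows at least as fast as O(log² n), f(n) = Ω(g(n)) is true.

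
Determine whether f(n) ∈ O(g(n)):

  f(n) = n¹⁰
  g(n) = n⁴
False

f(n) = n¹⁰ is O(n¹⁰), and g(n) = n⁴ is O(n⁴).
Since O(n¹⁰) grows faster than O(n⁴), f(n) = O(g(n)) is false.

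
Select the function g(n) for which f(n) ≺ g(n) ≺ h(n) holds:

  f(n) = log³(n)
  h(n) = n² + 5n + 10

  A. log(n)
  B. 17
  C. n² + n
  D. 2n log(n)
D

We need g(n) with log³(n) = o(g(n)) and g(n) = o(n² + 5n + 10), i.e. O(log³ n) ≺ g ≺ O(n²).
Check each option:
  A. log(n) — O(log n) does not grow strictly faster than f(n)
  B. 17 — O(1) does not grow strictly faster than f(n)
  C. n² + n — O(n²) does not grow strictly slower than h(n)
  D. 2n log(n) — O(n log n) is strictly between O(log³ n) and O(n²) ✓

Only option D (2n log(n)) lies strictly between.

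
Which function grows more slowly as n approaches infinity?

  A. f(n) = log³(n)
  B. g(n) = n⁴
A

f(n) = log³(n) is O(log³ n), while g(n) = n⁴ is O(n⁴).
Since O(log³ n) grows slower than O(n⁴), f(n) is dominated.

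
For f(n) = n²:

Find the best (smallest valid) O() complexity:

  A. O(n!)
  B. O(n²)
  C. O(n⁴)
B

f(n) = n² is O(n²).
All listed options are valid Big-O bounds (upper bounds),
but O(n²) is the tightest (smallest valid bound).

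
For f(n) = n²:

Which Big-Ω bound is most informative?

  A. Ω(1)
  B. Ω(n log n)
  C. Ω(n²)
C

f(n) = n² is Ω(n²).
All listed options are valid Big-Ω bounds (lower bounds),
but Ω(n²) is the tightest (largest valid bound).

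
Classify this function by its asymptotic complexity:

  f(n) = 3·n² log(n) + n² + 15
O(n² log n)

The dominant term in 3·n² log(n) + n² + 15 is 3·n² log(n), which is Θ(n² log n).
Lower-order terms (n², 15) are asymptotically negligible.
Constants are absorbed, so the tightest bound is O(n² log n).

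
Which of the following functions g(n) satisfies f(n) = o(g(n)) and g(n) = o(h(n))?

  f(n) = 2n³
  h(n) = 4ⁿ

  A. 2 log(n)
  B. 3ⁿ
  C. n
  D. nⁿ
B

We need g(n) with 2n³ = o(g(n)) and g(n) = o(4ⁿ), i.e. O(n³) ≺ g ≺ O(4ⁿ).
Check each option:
  A. 2 log(n) — O(log n) does not grow strictly faster than f(n)
  B. 3ⁿ — O(3ⁿ) is strictly between O(n³) and O(4ⁿ) ✓
  C. n — O(n) does not grow strictly faster than f(n)
  D. nⁿ — O(nⁿ) does not grow strictly slower than h(n)

Only option B (3ⁿ) lies strictly between.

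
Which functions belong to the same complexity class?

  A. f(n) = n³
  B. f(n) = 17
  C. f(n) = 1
B and C

Examining each function:
  A. n³ is O(n³)
  B. 17 is O(1)
  C. 1 is O(1)

Functions B and C both have the same complexity class.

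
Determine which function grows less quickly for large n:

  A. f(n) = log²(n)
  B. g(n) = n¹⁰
A

f(n) = log²(n) is O(log² n), while g(n) = n¹⁰ is O(n¹⁰).
Since O(log² n) grows slower than O(n¹⁰), f(n) is dominated.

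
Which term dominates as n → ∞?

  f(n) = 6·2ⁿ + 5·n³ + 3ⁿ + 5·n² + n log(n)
3ⁿ

Looking at each term:
  - 6·2ⁿ is O(2ⁿ)
  - 5·n³ is O(n³)
  - 3ⁿ is O(3ⁿ)
  - 5·n² is O(n²)
  - n log(n) is O(n log n)

The term 3ⁿ (O(3ⁿ)) grows fastest and dominates all others.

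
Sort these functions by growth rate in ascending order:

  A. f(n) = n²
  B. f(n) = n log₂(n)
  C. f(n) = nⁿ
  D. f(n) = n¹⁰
B < A < D < C

Comparing growth rates:
B = n log₂(n) is O(n log n)
A = n² is O(n²)
D = n¹⁰ is O(n¹⁰)
C = nⁿ is O(nⁿ)

Therefore, the order from slowest to fastest is: B < A < D < C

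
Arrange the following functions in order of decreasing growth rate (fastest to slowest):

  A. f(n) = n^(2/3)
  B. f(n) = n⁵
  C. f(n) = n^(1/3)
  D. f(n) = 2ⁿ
D > B > A > C

Comparing growth rates:
D = 2ⁿ is O(2ⁿ)
B = n⁵ is O(n⁵)
A = n^(2/3) is O(n^(2/3))
C = n^(1/3) is O(n^(1/3))

Therefore, the order from fastest to slowest is: D > B > A > C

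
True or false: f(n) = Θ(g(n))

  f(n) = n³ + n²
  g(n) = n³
True

f(n) = n³ + n² and g(n) = n³ are both O(n³).
Since they have the same asymptotic growth rate, f(n) = Θ(g(n)) is true.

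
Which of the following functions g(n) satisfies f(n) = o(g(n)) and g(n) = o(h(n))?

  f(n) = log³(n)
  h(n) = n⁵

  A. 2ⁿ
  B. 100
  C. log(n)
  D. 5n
D

We need g(n) with log³(n) = o(g(n)) and g(n) = o(n⁵), i.e. O(log³ n) ≺ g ≺ O(n⁵).
Check each option:
  A. 2ⁿ — O(2ⁿ) does not grow strictly slower than h(n)
  B. 100 — O(1) does not grow strictly faster than f(n)
  C. log(n) — O(log n) does not grow strictly faster than f(n)
  D. 5n — O(n) is strictly between O(log³ n) and O(n⁵) ✓

Only option D (5n) lies strictly between.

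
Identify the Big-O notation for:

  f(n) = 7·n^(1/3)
O(n^(1/3))

The dominant term in 7·n^(1/3) is 7·n^(1/3), which is Θ(n^(1/3)).
Constants are absorbed, so the tightest bound is O(n^(1/3)).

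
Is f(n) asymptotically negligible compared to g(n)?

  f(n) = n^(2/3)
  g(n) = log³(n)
False

f(n) = n^(2/3) is O(n^(2/3)), and g(n) = log³(n) is O(log³ n).
Since O(n^(2/3)) grows faster than or equal to O(log³ n), f(n) = o(g(n)) is false.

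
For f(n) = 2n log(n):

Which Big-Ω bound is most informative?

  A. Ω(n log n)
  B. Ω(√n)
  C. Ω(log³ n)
A

f(n) = 2n log(n) is Ω(n log n).
All listed options are valid Big-Ω bounds (lower bounds),
but Ω(n log n) is the tightest (largest valid bound).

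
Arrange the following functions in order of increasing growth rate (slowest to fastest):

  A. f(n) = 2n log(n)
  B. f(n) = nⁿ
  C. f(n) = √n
C < A < B

Comparing growth rates:
C = √n is O(√n)
A = 2n log(n) is O(n log n)
B = nⁿ is O(nⁿ)

Therefore, the order from slowest to fastest is: C < A < B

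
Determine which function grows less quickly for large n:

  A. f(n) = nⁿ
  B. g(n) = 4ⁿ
B

f(n) = nⁿ is O(nⁿ), while g(n) = 4ⁿ is O(4ⁿ).
Since O(4ⁿ) grows slower than O(nⁿ), g(n) is dominated.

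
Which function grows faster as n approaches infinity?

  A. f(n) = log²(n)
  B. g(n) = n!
B

f(n) = log²(n) is O(log² n), while g(n) = n! is O(n!).
Since O(n!) grows faster than O(log² n), g(n) dominates.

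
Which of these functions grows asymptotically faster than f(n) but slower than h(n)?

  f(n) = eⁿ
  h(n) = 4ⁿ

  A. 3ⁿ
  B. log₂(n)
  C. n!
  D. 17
A

We need g(n) with eⁿ = o(g(n)) and g(n) = o(4ⁿ), i.e. O(eⁿ) ≺ g ≺ O(4ⁿ).
Check each option:
  A. 3ⁿ — O(3ⁿ) is strictly between O(eⁿ) and O(4ⁿ) ✓
  B. log₂(n) — O(log n) does not grow strictly faster than f(n)
  C. n! — O(n!) does not grow strictly slower than h(n)
  D. 17 — O(1) does not grow strictly faster than f(n)

Only option A (3ⁿ) lies strictly between.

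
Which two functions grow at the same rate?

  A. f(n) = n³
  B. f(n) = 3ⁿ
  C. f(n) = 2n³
A and C

Examining each function:
  A. n³ is O(n³)
  B. 3ⁿ is O(3ⁿ)
  C. 2n³ is O(n³)

Functions A and C both have the same complexity class.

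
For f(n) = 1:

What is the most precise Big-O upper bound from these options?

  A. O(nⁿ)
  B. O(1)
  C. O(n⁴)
B

f(n) = 1 is O(1).
All listed options are valid Big-O bounds (upper bounds),
but O(1) is the tightest (smallest valid bound).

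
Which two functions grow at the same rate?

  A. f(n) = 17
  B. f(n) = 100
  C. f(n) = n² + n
A and B

Examining each function:
  A. 17 is O(1)
  B. 100 is O(1)
  C. n² + n is O(n²)

Functions A and B both have the same complexity class.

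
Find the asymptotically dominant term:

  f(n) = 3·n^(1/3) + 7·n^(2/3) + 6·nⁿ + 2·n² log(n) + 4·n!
6·nⁿ

Looking at each term:
  - 3·n^(1/3) is O(n^(1/3))
  - 7·n^(2/3) is O(n^(2/3))
  - 6·nⁿ is O(nⁿ)
  - 2·n² log(n) is O(n² log n)
  - 4·n! is O(n!)

The term 6·nⁿ (O(nⁿ)) grows fastest and dominates all others.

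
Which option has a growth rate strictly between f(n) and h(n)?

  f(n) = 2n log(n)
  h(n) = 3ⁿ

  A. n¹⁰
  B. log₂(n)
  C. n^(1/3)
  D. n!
A

We need g(n) with 2n log(n) = o(g(n)) and g(n) = o(3ⁿ), i.e. O(n log n) ≺ g ≺ O(3ⁿ).
Check each option:
  A. n¹⁰ — O(n¹⁰) is strictly between O(n log n) and O(3ⁿ) ✓
  B. log₂(n) — O(log n) does not grow strictly faster than f(n)
  C. n^(1/3) — O(n^(1/3)) does not grow strictly faster than f(n)
  D. n! — O(n!) does not grow strictly slower than h(n)

Only option A (n¹⁰) lies strictly between.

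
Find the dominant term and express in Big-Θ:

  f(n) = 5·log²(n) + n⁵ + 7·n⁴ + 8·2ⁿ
Θ(2ⁿ)

Order the terms by growth rate: 5·log²(n) ≺ 7·n⁴ ≺ n⁵ ≺ 8·2ⁿ.
The fastest-growing term 8·2ⁿ dominates as n → ∞; dropping its constant factor gives Θ(2ⁿ).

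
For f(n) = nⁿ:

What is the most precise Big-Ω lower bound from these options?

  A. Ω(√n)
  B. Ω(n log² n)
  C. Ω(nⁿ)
C

f(n) = nⁿ is Ω(nⁿ).
All listed options are valid Big-Ω bounds (lower bounds),
but Ω(nⁿ) is the tightest (largest valid bound).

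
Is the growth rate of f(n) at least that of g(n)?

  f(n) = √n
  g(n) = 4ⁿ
False

f(n) = √n is O(√n), and g(n) = 4ⁿ is O(4ⁿ).
Since O(√n) grows slower than O(4ⁿ), f(n) = Ω(g(n)) is false.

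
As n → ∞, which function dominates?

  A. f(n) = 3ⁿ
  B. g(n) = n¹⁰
A

f(n) = 3ⁿ is O(3ⁿ), while g(n) = n¹⁰ is O(n¹⁰).
Since O(3ⁿ) grows faster than O(n¹⁰), f(n) dominates.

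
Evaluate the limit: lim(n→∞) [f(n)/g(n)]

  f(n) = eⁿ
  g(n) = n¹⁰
∞

Since eⁿ (O(eⁿ)) grows faster than n¹⁰ (O(n¹⁰)),
the ratio f(n)/g(n) → ∞ as n → ∞.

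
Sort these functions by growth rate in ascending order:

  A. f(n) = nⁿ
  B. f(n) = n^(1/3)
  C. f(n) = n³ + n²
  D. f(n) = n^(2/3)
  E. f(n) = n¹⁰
B < D < C < E < A

Comparing growth rates:
B = n^(1/3) is O(n^(1/3))
D = n^(2/3) is O(n^(2/3))
C = n³ + n² is O(n³)
E = n¹⁰ is O(n¹⁰)
A = nⁿ is O(nⁿ)

Therefore, the order from slowest to fastest is: B < D < C < E < A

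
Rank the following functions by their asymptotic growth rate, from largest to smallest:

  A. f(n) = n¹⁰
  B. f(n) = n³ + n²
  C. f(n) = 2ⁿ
C > A > B

Comparing growth rates:
C = 2ⁿ is O(2ⁿ)
A = n¹⁰ is O(n¹⁰)
B = n³ + n² is O(n³)

Therefore, the order from fastest to slowest is: C > A > B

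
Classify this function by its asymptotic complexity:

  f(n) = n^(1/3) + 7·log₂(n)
O(n^(1/3))

The dominant term in n^(1/3) + 7·log₂(n) is n^(1/3), which is Θ(n^(1/3)).
Lower-order terms (7·log₂(n)) are asymptotically negligible.
Constants are absorbed, so the tightest bound is O(n^(1/3)).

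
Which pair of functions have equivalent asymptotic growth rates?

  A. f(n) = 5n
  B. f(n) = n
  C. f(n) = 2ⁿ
A and B

Examining each function:
  A. 5n is O(n)
  B. n is O(n)
  C. 2ⁿ is O(2ⁿ)

Functions A and B both have the same complexity class.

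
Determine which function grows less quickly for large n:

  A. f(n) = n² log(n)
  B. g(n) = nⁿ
A

f(n) = n² log(n) is O(n² log n), while g(n) = nⁿ is O(nⁿ).
Since O(n² log n) grows slower than O(nⁿ), f(n) is dominated.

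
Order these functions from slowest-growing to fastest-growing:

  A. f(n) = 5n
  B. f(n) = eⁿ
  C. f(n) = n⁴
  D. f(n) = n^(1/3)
D < A < C < B

Comparing growth rates:
D = n^(1/3) is O(n^(1/3))
A = 5n is O(n)
C = n⁴ is O(n⁴)
B = eⁿ is O(eⁿ)

Therefore, the order from slowest to fastest is: D < A < C < B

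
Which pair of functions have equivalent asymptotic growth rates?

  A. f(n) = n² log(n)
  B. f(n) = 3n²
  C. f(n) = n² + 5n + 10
B and C

Examining each function:
  A. n² log(n) is O(n² log n)
  B. 3n² is O(n²)
  C. n² + 5n + 10 is O(n²)

Functions B and C both have the same complexity class.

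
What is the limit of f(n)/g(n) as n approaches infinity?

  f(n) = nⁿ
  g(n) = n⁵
∞

Since nⁿ (O(nⁿ)) grows faster than n⁵ (O(n⁵)),
the ratio f(n)/g(n) → ∞ as n → ∞.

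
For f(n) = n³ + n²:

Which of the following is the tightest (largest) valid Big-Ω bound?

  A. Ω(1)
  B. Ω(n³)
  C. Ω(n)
B

f(n) = n³ + n² is Ω(n³).
All listed options are valid Big-Ω bounds (lower bounds),
but Ω(n³) is the tightest (largest valid bound).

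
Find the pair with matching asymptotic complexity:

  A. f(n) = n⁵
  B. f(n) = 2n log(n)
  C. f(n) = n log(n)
B and C

Examining each function:
  A. n⁵ is O(n⁵)
  B. 2n log(n) is O(n log n)
  C. n log(n) is O(n log n)

Functions B and C both have the same complexity class.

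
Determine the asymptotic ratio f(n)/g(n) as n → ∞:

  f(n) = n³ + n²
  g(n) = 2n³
1/2

Since n³ + n² and 2n³ have the same growth rate (O(n³)),
the ratio converges to a constant: 1/2.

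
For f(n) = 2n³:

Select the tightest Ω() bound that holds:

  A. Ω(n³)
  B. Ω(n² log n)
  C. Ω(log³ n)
A

f(n) = 2n³ is Ω(n³).
All listed options are valid Big-Ω bounds (lower bounds),
but Ω(n³) is the tightest (largest valid bound).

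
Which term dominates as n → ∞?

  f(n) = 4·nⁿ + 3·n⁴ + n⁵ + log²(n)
4·nⁿ

Looking at each term:
  - 4·nⁿ is O(nⁿ)
  - 3·n⁴ is O(n⁴)
  - n⁵ is O(n⁵)
  - log²(n) is O(log² n)

The term 4·nⁿ (O(nⁿ)) grows fastest and dominates all others.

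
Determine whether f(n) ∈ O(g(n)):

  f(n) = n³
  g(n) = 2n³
True

f(n) = n³ and g(n) = 2n³ are both O(n³).
Big-O permits equal growth rates (f ≤ c·g for some c), so f(n) = O(g(n)) is true.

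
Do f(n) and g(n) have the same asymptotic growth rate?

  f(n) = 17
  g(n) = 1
True

f(n) = 17 and g(n) = 1 are both O(1).
Since they have the same asymptotic growth rate, f(n) = Θ(g(n)) is true.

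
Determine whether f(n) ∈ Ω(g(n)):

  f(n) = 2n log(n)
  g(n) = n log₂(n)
True

f(n) = 2n log(n) and g(n) = n log₂(n) are both O(n log n).
Big-Ω permits equal growth rates (f ≥ c·g for some c > 0), so f(n) = Ω(g(n)) is true.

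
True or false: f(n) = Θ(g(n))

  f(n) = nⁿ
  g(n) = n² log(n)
False

f(n) = nⁿ is O(nⁿ), and g(n) = n² log(n) is O(n² log n).
Since they have different growth rates, f(n) = Θ(g(n)) is false.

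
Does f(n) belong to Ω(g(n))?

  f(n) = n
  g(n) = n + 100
True

f(n) = n and g(n) = n + 100 are both O(n).
Big-Ω permits equal growth rates (f ≥ c·g for some c > 0), so f(n) = Ω(g(n)) is true.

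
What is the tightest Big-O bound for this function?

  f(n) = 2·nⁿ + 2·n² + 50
O(nⁿ)

The dominant term in 2·nⁿ + 2·n² + 50 is 2·nⁿ, which is Θ(nⁿ).
Lower-order terms (2·n², 50) are asymptotically negligible.
Constants are absorbed, so the tightest bound is O(nⁿ).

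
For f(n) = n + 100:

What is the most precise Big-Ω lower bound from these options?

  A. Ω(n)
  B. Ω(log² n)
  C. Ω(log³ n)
A

f(n) = n + 100 is Ω(n).
All listed options are valid Big-Ω bounds (lower bounds),
but Ω(n) is the tightest (largest valid bound).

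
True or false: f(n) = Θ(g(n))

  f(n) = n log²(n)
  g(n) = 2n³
False

f(n) = n log²(n) is O(n log² n), and g(n) = 2n³ is O(n³).
Since they have different growth rates, f(n) = Θ(g(n)) is false.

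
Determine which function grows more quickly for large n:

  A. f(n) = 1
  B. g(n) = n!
B

f(n) = 1 is O(1), while g(n) = n! is O(n!).
Since O(n!) grows faster than O(1), g(n) dominates.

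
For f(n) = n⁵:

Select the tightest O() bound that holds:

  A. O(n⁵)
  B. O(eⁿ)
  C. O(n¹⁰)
A

f(n) = n⁵ is O(n⁵).
All listed options are valid Big-O bounds (upper bounds),
but O(n⁵) is the tightest (smallest valid bound).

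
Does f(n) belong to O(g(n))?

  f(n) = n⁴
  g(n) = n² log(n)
False

f(n) = n⁴ is O(n⁴), and g(n) = n² log(n) is O(n² log n).
Since O(n⁴) grows faster than O(n² log n), f(n) = O(g(n)) is false.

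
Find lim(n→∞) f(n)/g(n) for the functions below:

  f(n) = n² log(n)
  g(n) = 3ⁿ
0

Since n² log(n) (O(n² log n)) grows slower than 3ⁿ (O(3ⁿ)),
the ratio f(n)/g(n) → 0 as n → ∞.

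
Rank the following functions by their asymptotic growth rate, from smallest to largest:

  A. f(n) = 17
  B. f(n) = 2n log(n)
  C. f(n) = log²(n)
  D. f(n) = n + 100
A < C < D < B

Comparing growth rates:
A = 17 is O(1)
C = log²(n) is O(log² n)
D = n + 100 is O(n)
B = 2n log(n) is O(n log n)

Therefore, the order from slowest to fastest is: A < C < D < B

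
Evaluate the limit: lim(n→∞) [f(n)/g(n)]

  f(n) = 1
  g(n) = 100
1/100

Since 1 and 100 have the same growth rate (O(1)),
the ratio converges to a constant: 1/100.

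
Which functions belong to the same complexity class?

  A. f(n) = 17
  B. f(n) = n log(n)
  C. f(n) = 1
A and C

Examining each function:
  A. 17 is O(1)
  B. n log(n) is O(n log n)
  C. 1 is O(1)

Functions A and C both have the same complexity class.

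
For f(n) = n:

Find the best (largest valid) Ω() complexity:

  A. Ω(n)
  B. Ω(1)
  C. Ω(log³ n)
A

f(n) = n is Ω(n).
All listed options are valid Big-Ω bounds (lower bounds),
but Ω(n) is the tightest (largest valid bound).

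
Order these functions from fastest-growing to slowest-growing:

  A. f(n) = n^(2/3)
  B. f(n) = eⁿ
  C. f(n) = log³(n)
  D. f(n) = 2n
B > D > A > C

Comparing growth rates:
B = eⁿ is O(eⁿ)
D = 2n is O(n)
A = n^(2/3) is O(n^(2/3))
C = log³(n) is O(log³ n)

Therefore, the order from fastest to slowest is: B > D > A > C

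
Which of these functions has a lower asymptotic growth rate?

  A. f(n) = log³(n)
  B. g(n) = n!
A

f(n) = log³(n) is O(log³ n), while g(n) = n! is O(n!).
Since O(log³ n) grows slower than O(n!), f(n) is dominated.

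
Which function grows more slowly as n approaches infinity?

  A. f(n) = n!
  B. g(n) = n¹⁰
B

f(n) = n! is O(n!), while g(n) = n¹⁰ is O(n¹⁰).
Since O(n¹⁰) grows slower than O(n!), g(n) is dominated.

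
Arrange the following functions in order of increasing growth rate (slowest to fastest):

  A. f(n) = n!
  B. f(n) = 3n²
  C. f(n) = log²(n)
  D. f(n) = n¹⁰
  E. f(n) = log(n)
E < C < B < D < A

Comparing growth rates:
E = log(n) is O(log n)
C = log²(n) is O(log² n)
B = 3n² is O(n²)
D = n¹⁰ is O(n¹⁰)
A = n! is O(n!)

Therefore, the order from slowest to fastest is: E < C < B < D < A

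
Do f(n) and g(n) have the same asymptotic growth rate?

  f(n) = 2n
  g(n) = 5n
True

f(n) = 2n and g(n) = 5n are both O(n).
Since they have the same asymptotic growth rate, f(n) = Θ(g(n)) is true.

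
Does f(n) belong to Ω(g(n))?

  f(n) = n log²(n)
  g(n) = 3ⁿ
False

f(n) = n log²(n) is O(n log² n), and g(n) = 3ⁿ is O(3ⁿ).
Since O(n log² n) grows slower than O(3ⁿ), f(n) = Ω(g(n)) is false.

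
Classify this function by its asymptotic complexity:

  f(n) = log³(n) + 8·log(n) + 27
O(log³ n)

The dominant term in log³(n) + 8·log(n) + 27 is log³(n), which is Θ(log³ n).
Lower-order terms (8·log(n), 27) are asymptotically negligible.
Constants are absorbed, so the tightest bound is O(log³ n).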